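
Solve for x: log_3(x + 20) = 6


Convert to exponential form: x + 20 = 3^6 = 729
x = 729 - 20 = 709
Check: log_3(709 + 20) = log_3(729) = log_3(729) = 6 ✓

x = 709


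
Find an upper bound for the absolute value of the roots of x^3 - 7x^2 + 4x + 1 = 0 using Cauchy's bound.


Cauchy's bound: all roots r satisfy |r| <= 1 + max(|a_i/a_n|) for i = 0,...,n-1
where a_n is the leading coefficient.

Coefficients: [1, -7, 4, 1]
Leading coefficient a_n = 1
Ratios |a_i/a_n|: 7, 4, 1
Maximum ratio: 7
Cauchy's bound: |r| <= 1 + 7 = 8

Upper bound = 8


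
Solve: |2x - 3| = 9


An absolute value equation |expr| = 9 gives two cases:
Case 1: 2x - 3 = 9
  2x = 12, so x = 6
Case 2: 2x - 3 = -9
  2x = -6, so x = -3

x = -3, x = 6


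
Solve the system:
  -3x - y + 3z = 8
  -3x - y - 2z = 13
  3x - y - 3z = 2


Using Cramer's rule. Expand each determinant along the first row.
D  = (-3)*[(-1)*(-3) - (-2)*(-1)] - (-1)*[(-3)*(-3) - (-2)*3] + 3*[(-3)*(-1) - (-1)*3]
  = (-3)*(1) - (-1)*(15) + 3*(6) = 30
Dx = 8*[(-1)*(-3) - (-2)*(-1)] - (-1)*[13*(-3) - (-2)*2] + 3*[13*(-1) - (-1)*2]
  = 8*(1) - (-1)*(-35) + 3*(-11) = -60
Dy = (-3)*[13*(-3) - (-2)*2] - 8*[(-3)*(-3) - (-2)*3] + 3*[(-3)*2 - 13*3]
  = (-3)*(-35) - 8*(15) + 3*(-45) = -150
Dz = (-3)*[(-1)*2 - 13*(-1)] - (-1)*[(-3)*2 - 13*3] + 8*[(-3)*(-1) - (-1)*3]
  = (-3)*(11) - (-1)*(-45) + 8*(6) = -30
x = Dx/D = -60/30 = -2, y = Dy/D = -150/30 = -5, z = Dz/D = -30/30 = -1
Check eq1: (-3)(-2) + (-1)(-5) + (3)(-1) = 8 = 8 ✓
Check eq2: (-3)(-2) + (-1)(-5) + (-2)(-1) = 13 = 13 ✓
Check eq3: (3)(-2) + (-1)(-5) + (-3)(-1) = 2 = 2 ✓

x = -2, y = -5, z = -1


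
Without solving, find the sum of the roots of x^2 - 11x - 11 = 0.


By Vieta's formulas for ax^2 + bx + c = 0:
  Sum of roots = -b/a
  Product of roots = c/a

Here a = 1, b = -11, c = -11
Sum = -(-11)/1 = 11
Product = -11/1 = -11

Sum = 11


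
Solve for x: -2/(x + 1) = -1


Multiply both sides by (x + 1): -2 = -1(x + 1)
Distribute: -2 = -x - 1
-x = -2 + 1 = -1
x = 1

x = 1


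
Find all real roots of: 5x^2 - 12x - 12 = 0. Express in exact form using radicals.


Using the quadratic formula: x = (-b ± sqrt(b^2 - 4ac)) / (2a)
Here a = 5, b = -12, c = -12
Discriminant = b^2 - 4ac = (-12)^2 - 4(5)(-12) = 144 + 240 = 384
Since discriminant = 384 > 0, there are two real roots.
x = (12 ± 8*sqrt(6)) / 10
Simplifying: x = (6 ± 4*sqrt(6)) / 5
Numerically: x ≈ 3.1596 or x ≈ -0.7596

x = (6 + 4*sqrt(6)) / 5 or x = (6 - 4*sqrt(6)) / 5


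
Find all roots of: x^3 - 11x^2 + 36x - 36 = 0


Let p(x) = x^3 - 11x^2 + 36x - 36. By the rational root theorem (leading coefficient 1), any rational root is an integer divisor of 36: try ±1, ±2, ... in turn.
Test x = 1: value = -10 ≠ 0.
Test x = -1: value = -84 ≠ 0.
Test x = 2: value = 0 ✓, so (x - 2) is a factor.
Synthetic division by (x - 2): bring down 1; 1(2) - 11 = -9; (-9)(2) + 36 = 18; 18(2) - 36 = 0 → quotient x^2 - 9x + 18, remainder 0.
Solve the quadratic x^2 - 9x + 18 = 0: discriminant = (-9)^2 - 4(1)(18) = 81 - 72 = 9.
sqrt(9) = 3, so x = (9 ± 3)/2: x = 6 or x = 3.
Collecting all roots found:

x = 2, x = 3, x = 6


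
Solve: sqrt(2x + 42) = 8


Square both sides: 2x + 42 = 8^2 = 64
2x = 64 - 42 = 22
x = 11
Check: sqrt(2*11 + 42) = sqrt(64) = 8 ✓

x = 11


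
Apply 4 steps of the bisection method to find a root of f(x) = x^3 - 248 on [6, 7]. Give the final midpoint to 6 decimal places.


f(x) = x^3 - 248
f(6) = -32 < 0
f(7) = 95 > 0

Step 1: midpoint = (6.000000 + 7.000000)/2 = 6.500000
  f(6.500000) = 26.625000
  f(mid) > 0, so root is in [6.000000, 6.500000]

Step 2: midpoint = (6.000000 + 6.500000)/2 = 6.250000
  f(6.250000) = -3.859375
  f(mid) < 0, so root is in [6.250000, 6.500000]

Step 3: midpoint = (6.250000 + 6.500000)/2 = 6.375000
  f(6.375000) = 11.083984
  f(mid) > 0, so root is in [6.250000, 6.375000]

Step 4: midpoint = (6.250000 + 6.375000)/2 = 6.312500
  f(6.312500) = 3.538330
  f(mid) > 0, so root is in [6.250000, 6.312500]

midpoint = 6.312500


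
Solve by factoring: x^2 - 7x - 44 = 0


We need two numbers that multiply to -44 and add to -7.
Those numbers are 4 and -11 (since 4 * (-11) = -44 and 4 + (-11) = -7).
So x^2 - 7x - 44 = (x + 4)(x - 11) = 0
Setting each factor to zero: x = -4 or x = 11

x = -4, x = 11


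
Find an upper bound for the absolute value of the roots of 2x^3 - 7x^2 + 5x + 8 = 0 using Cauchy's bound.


Cauchy's bound: all roots r satisfy |r| <= 1 + max(|a_i/a_n|) for i = 0,...,n-1
where a_n is the leading coefficient.

Coefficients: [2, -7, 5, 8]
Leading coefficient a_n = 2
Ratios |a_i/a_n|: 7/2, 5/2, 4
Maximum ratio: 4
Cauchy's bound: |r| <= 1 + 4 = 5

Upper bound = 5


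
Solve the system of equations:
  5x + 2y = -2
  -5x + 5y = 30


Using Cramer's rule:
Determinant D = (5)(5) - (-5)(2) = 25 + 10 = 35
Dx = (-2)(5) - (30)(2) = -10 - 60 = -70
Dy = (5)(30) - (-5)(-2) = 150 - 10 = 140
x = Dx/D = -70/35 = -2
y = Dy/D = 140/35 = 4

x = -2, y = 4


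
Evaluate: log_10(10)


We need the exponent such that 10^? = 10
10^1 = 10
Therefore log_10(10) = 1

1


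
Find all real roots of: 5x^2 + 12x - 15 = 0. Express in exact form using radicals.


Using the quadratic formula: x = (-b ± sqrt(b^2 - 4ac)) / (2a)
Here a = 5, b = 12, c = -15
Discriminant = b^2 - 4ac = 12^2 - 4(5)(-15) = 144 + 300 = 444
Since discriminant = 444 > 0, there are two real roots.
x = (-12 ± 2*sqrt(111)) / 10
Simplifying: x = (-6 ± sqrt(111)) / 5
Numerically: x ≈ 0.9071 or x ≈ -3.3071

x = (-6 + sqrt(111)) / 5 or x = (-6 - sqrt(111)) / 5


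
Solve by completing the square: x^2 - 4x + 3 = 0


Start: x^2 - 4x + 3 = 0
Move constant: x^2 - 4x = -3
Half of -4 is -2, squared is 4
Add 4 to both sides: x^2 - 4x + 4 = 1
(x - 2)^2 = 1
x - 2 = ±1
x = 2 + 1 = 3 or x = 2 - 1 = 1

x = 1, x = 3


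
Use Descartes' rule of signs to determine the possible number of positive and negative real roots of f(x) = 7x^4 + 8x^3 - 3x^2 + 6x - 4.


Descartes' rule of signs:

For positive roots, count sign changes in f(x) = 7x^4 + 8x^3 - 3x^2 + 6x - 4:
Signs of coefficients: +, +, -, +, -
Number of sign changes: 3
Possible positive real roots: 3, 1

For negative roots, examine f(-x) = 7x^4 - 8x^3 - 3x^2 - 6x - 4:
Signs of coefficients: +, -, -, -, -
Number of sign changes: 1
Possible negative real roots: 1

Positive roots: 3 or 1; Negative roots: 1


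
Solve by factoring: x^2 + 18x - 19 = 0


We need two numbers that multiply to -19 and add to 18.
Those numbers are 19 and -1 (since 19 * (-1) = -19 and 19 + (-1) = 18).
So x^2 + 18x - 19 = (x + 19)(x - 1) = 0
Setting each factor to zero: x = -19 or x = 1

x = -19, x = 1


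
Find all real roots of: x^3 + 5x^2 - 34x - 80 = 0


Let p(x) = x^3 + 5x^2 - 34x - 80. By the rational root theorem (leading coefficient 1), any rational root is an integer divisor of 80: try ±1, ±2, ... in turn.
Test x = 1: value = -108 ≠ 0.
Test x = -1: value = -42 ≠ 0.
Test x = 2: value = -120 ≠ 0.
Test x = -2: value = 0 ✓, so (x + 2) is a factor.
Synthetic division by (x + 2): bring down 1; 1(-2) + 5 = 3; 3(-2) - 34 = -40; (-40)(-2) - 80 = 0 → quotient x^2 + 3x - 40, remainder 0.
Solve the quadratic x^2 + 3x - 40 = 0: discriminant = 3^2 - 4(1)(-40) = 9 + 160 = 169.
sqrt(169) = 13, so x = (-3 ± 13)/2: x = 5 or x = -8.

x = -8, x = -2, x = 5


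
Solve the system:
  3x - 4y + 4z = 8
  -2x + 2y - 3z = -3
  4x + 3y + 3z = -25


Using Cramer's rule. Expand each determinant along the first row.
D  = 3*[2*3 - (-3)*3] - (-4)*[(-2)*3 - (-3)*4] + 4*[(-2)*3 - 2*4]
  = 3*(15) - (-4)*(6) + 4*(-14) = 13
Dx = 8*[2*3 - (-3)*3] - (-4)*[(-3)*3 - (-3)*(-25)] + 4*[(-3)*3 - 2*(-25)]
  = 8*(15) - (-4)*(-84) + 4*(41) = -52
Dy = 3*[(-3)*3 - (-3)*(-25)] - 8*[(-2)*3 - (-3)*4] + 4*[(-2)*(-25) - (-3)*4]
  = 3*(-84) - 8*(6) + 4*(62) = -52
Dz = 3*[2*(-25) - (-3)*3] - (-4)*[(-2)*(-25) - (-3)*4] + 8*[(-2)*3 - 2*4]
  = 3*(-41) - (-4)*(62) + 8*(-14) = 13
x = Dx/D = -52/13 = -4, y = Dy/D = -52/13 = -4, z = Dz/D = 13/13 = 1
Check eq1: (3)(-4) + (-4)(-4) + (4)(1) = 8 = 8 ✓
Check eq2: (-2)(-4) + (2)(-4) + (-3)(1) = -3 = -3 ✓
Check eq3: (4)(-4) + (3)(-4) + (3)(1) = -25 = -25 ✓

x = -4, y = -4, z = 1


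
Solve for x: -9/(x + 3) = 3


Multiply both sides by (x + 3): -9 = 3(x + 3)
Distribute: -9 = 3x + 9
3x = -9 - 9 = -18
x = -6

x = -6


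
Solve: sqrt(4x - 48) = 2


Square both sides: 4x - 48 = 2^2 = 4
4x = 4 + 48 = 52
x = 13
Check: sqrt(4*13 - 48) = sqrt(4) = 2 ✓

x = 13


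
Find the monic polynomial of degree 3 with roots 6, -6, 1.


A monic polynomial with roots 6, -6, 1 is:
p(x) = (x - 6)(x + 6)(x - 1)
After multiplying by (x - 6): x - 6
After multiplying by (x + 6): x^2 - 36
After multiplying by (x - 1): x^3 - x^2 - 36x + 36

x^3 - x^2 - 36x + 36


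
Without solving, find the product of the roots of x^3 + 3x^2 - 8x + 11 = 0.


By Vieta's formulas for x^3 + bx^2 + cx + d = 0:
  r1 + r2 + r3 = -b/a = -3
  r1*r2 + r1*r3 + r2*r3 = c/a = -8
  r1*r2*r3 = -d/a = -11


Product = -11


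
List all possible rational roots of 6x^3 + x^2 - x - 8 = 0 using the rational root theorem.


Rational root theorem: possible roots are ±p/q where:
  p divides the constant term (-8): p ∈ {1, 2, 4, 8}
  q divides the leading coefficient (6): q ∈ {1, 2, 3, 6}

All possible rational roots: -8, -4, -8/3, -2, -4/3, -1, -2/3, -1/2, -1/3, -1/6, 1/6, 1/3, 1/2, 2/3, 1, 4/3, 2, 8/3, 4, 8

-8, -4, -8/3, -2, -4/3, -1, -2/3, -1/2, -1/3, -1/6, 1/6, 1/3, 1/2, 2/3, 1, 4/3, 2, 8/3, 4, 8


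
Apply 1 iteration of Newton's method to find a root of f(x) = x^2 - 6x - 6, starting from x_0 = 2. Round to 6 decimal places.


Newton's method: x_(n+1) = x_n - f(x_n)/f'(x_n)
f(x) = x^2 - 6x - 6
f'(x) = 2x - 6

Iteration 1:
  f(2.000000) = -14.000000
  f'(2.000000) = -2.000000
  x_1 = 2.000000 - (-14.000000)/(-2.000000) = -5.000000

x_1 = -5.000000


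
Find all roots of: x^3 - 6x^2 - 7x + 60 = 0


Let p(x) = x^3 - 6x^2 - 7x + 60. By the rational root theorem (leading coefficient 1), any rational root is an integer divisor of 60: try ±1, ±2, ... in turn.
Test x = 1: value = 48 ≠ 0.
Test x = -1: value = 60 ≠ 0.
Test x = 2: value = 30 ≠ 0.
Test x = -2: value = 42 ≠ 0.
Test x = 3: value = 12 ≠ 0.
Test x = -3: value = 0 ✓, so (x + 3) is a factor.
Synthetic division by (x + 3): bring down 1; 1(-3) - 6 = -9; (-9)(-3) - 7 = 20; 20(-3) + 60 = 0 → quotient x^2 - 9x + 20, remainder 0.
Solve the quadratic x^2 - 9x + 20 = 0: discriminant = (-9)^2 - 4(1)(20) = 81 - 80 = 1.
sqrt(1) = 1, so x = (9 ± 1)/2: x = 5 or x = 4.
Collecting all roots found:

x = -3, x = 4, x = 5


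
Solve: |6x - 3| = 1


An absolute value equation |expr| = 1 gives two cases:
Case 1: 6x - 3 = 1
  6x = 4, so x = 2/3
Case 2: 6x - 3 = -1
  6x = 2, so x = 1/3

x = 1/3, x = 2/3


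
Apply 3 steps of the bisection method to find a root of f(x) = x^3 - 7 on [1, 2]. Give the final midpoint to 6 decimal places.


f(x) = x^3 - 7
f(1) = -6 < 0
f(2) = 1 > 0

Step 1: midpoint = (1.000000 + 2.000000)/2 = 1.500000
  f(1.500000) = -3.625000
  f(mid) < 0, so root is in [1.500000, 2.000000]

Step 2: midpoint = (1.500000 + 2.000000)/2 = 1.750000
  f(1.750000) = -1.640625
  f(mid) < 0, so root is in [1.750000, 2.000000]

Step 3: midpoint = (1.750000 + 2.000000)/2 = 1.875000
  f(1.875000) = -0.408203
  f(mid) < 0, so root is in [1.875000, 2.000000]

midpoint = 1.875000


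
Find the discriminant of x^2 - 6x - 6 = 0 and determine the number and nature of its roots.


For ax^2 + bx + c = 0, discriminant D = b^2 - 4ac
Here a = 1, b = -6, c = -6
D = (-6)^2 - 4(1)(-6) = 36 + 24 = 60

D = 60 > 0 but not a perfect square
The equation has 2 distinct real irrational roots.

Discriminant = 60, 2 distinct real irrational roots


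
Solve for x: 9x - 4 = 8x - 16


Starting with: 9x - 4 = 8x - 16
Move all x terms to left: (9 - 8)x = -16 + 4
Simplify: x = -12
Divide both sides by 1: x = -12

x = -12


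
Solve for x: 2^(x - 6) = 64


Express both sides with the same base.
64 = 2^6
Since the bases match, equate exponents: x - 6 = 6
So x = 6 - (-6) = 12

x = 12


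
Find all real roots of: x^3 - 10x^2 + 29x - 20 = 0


Let p(x) = x^3 - 10x^2 + 29x - 20. By the rational root theorem (leading coefficient 1), any rational root is an integer divisor of 20: try ±1, ±2, ... in turn.
Test x = 1: value = 0 ✓, so (x - 1) is a factor.
Synthetic division by (x - 1): bring down 1; 1(1) - 10 = -9; (-9)(1) + 29 = 20; 20(1) - 20 = 0 → quotient x^2 - 9x + 20, remainder 0.
Solve the quadratic x^2 - 9x + 20 = 0: discriminant = (-9)^2 - 4(1)(20) = 81 - 80 = 1.
sqrt(1) = 1, so x = (9 ± 1)/2: x = 5 or x = 4.

x = 1, x = 4, x = 5


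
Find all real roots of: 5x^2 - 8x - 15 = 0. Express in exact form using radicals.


Using the quadratic formula: x = (-b ± sqrt(b^2 - 4ac)) / (2a)
Here a = 5, b = -8, c = -15
Discriminant = b^2 - 4ac = (-8)^2 - 4(5)(-15) = 64 + 300 = 364
Since discriminant = 364 > 0, there are two real roots.
x = (8 ± 2*sqrt(91)) / 10
Simplifying: x = (4 ± sqrt(91)) / 5
Numerically: x ≈ 2.7079 or x ≈ -1.1079

x = (4 + sqrt(91)) / 5 or x = (4 - sqrt(91)) / 5


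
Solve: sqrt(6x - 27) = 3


Square both sides: 6x - 27 = 3^2 = 9
6x = 9 + 27 = 36
x = 6
Check: sqrt(6*6 - 27) = sqrt(9) = 3 ✓

x = 6


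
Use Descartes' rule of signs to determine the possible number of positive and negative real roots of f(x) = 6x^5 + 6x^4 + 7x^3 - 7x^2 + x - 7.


Descartes' rule of signs:

For positive roots, count sign changes in f(x) = 6x^5 + 6x^4 + 7x^3 - 7x^2 + x - 7:
Signs of coefficients: +, +, +, -, +, -
Number of sign changes: 3
Possible positive real roots: 3, 1

For negative roots, examine f(-x) = -6x^5 + 6x^4 - 7x^3 - 7x^2 - x - 7:
Signs of coefficients: -, +, -, -, -, -
Number of sign changes: 2
Possible negative real roots: 2, 0

Positive roots: 3 or 1; Negative roots: 2 or 0


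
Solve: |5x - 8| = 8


An absolute value equation |expr| = 8 gives two cases:
Case 1: 5x - 8 = 8
  5x = 16, so x = 16/5
Case 2: 5x - 8 = -8
  5x = 0, so x = 0

x = 0, x = 16/5


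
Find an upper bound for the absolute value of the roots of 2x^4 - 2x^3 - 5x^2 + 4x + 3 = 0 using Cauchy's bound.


Cauchy's bound: all roots r satisfy |r| <= 1 + max(|a_i/a_n|) for i = 0,...,n-1
where a_n is the leading coefficient.

Coefficients: [2, -2, -5, 4, 3]
Leading coefficient a_n = 2
Ratios |a_i/a_n|: 1, 5/2, 2, 3/2
Maximum ratio: 5/2
Cauchy's bound: |r| <= 1 + 5/2 = 7/2

Upper bound = 7/2


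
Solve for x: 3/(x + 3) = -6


Multiply both sides by (x + 3): 3 = -6(x + 3)
Distribute: 3 = -6x - 18
-6x = 3 + 18 = 21
x = -7/2

x = -7/2


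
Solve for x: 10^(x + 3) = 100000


Express both sides with the same base.
100000 = 10^5
Since the bases match, equate exponents: x + 3 = 5
So x = 5 - (3) = 2

x = 2


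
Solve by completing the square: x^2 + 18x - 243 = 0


Start: x^2 + 18x - 243 = 0
Move constant: x^2 + 18x = 243
Half of 18 is 9, squared is 81
Add 81 to both sides: x^2 + 18x + 81 = 324
(x + 9)^2 = 324
x + 9 = ±18
x = -9 + 18 = 9 or x = -9 - 18 = -27

x = -27, x = 9


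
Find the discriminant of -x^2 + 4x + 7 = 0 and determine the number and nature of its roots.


For ax^2 + bx + c = 0, discriminant D = b^2 - 4ac
Here a = -1, b = 4, c = 7
D = (4)^2 - 4(-1)(7) = 16 + 28 = 44

D = 44 > 0 but not a perfect square
The equation has 2 distinct real irrational roots.

Discriminant = 44, 2 distinct real irrational roots


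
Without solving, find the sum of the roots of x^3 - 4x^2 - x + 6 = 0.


By Vieta's formulas for x^3 + bx^2 + cx + d = 0:
  r1 + r2 + r3 = -b/a = 4
  r1*r2 + r1*r3 + r2*r3 = c/a = -1
  r1*r2*r3 = -d/a = -6


Sum = 4


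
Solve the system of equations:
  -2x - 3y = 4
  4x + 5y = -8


Using Cramer's rule:
Determinant D = (-2)(5) - (4)(-3) = -10 + 12 = 2
Dx = (4)(5) - (-8)(-3) = 20 - 24 = -4
Dy = (-2)(-8) - (4)(4) = 16 - 16 = 0
x = Dx/D = -4/2 = -2
y = Dy/D = 0/2 = 0

x = -2, y = 0


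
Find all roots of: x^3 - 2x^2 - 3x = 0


The constant term is 0, so x = 0 is a root. Factor out x:
  x^2 - 2x - 3 = 0
Solve the quadratic x^2 - 2x - 3 = 0: discriminant = (-2)^2 - 4(1)(-3) = 4 + 12 = 16.
sqrt(16) = 4, so x = (2 ± 4)/2: x = 3 or x = -1.
Collecting all roots found:

x = -1, x = 0, x = 3


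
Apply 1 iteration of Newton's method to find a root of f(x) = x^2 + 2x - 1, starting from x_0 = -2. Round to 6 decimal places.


Newton's method: x_(n+1) = x_n - f(x_n)/f'(x_n)
f(x) = x^2 + 2x - 1
f'(x) = 2x + 2

Iteration 1:
  f(-2.000000) = -1.000000
  f'(-2.000000) = -2.000000
  x_1 = -2.000000 - (-1.000000)/(-2.000000) = -2.500000

x_1 = -2.500000


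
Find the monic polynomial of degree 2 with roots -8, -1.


A monic polynomial with roots -8, -1 is:
p(x) = (x + 8)(x + 1)
After multiplying by (x + 8): x + 8
After multiplying by (x + 1): x^2 + 9x + 8

x^2 + 9x + 8


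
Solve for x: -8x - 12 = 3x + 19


Starting with: -8x - 12 = 3x + 19
Move all x terms to left: (-8 - 3)x = 19 + 12
Simplify: -11x = 31
Divide both sides by -11: x = -31/11

x = -31/11


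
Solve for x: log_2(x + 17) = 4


Convert to exponential form: x + 17 = 2^4 = 16
x = 16 - 17 = -1
Check: log_2(-1 + 17) = log_2(16) = log_2(16) = 4 ✓

x = -1


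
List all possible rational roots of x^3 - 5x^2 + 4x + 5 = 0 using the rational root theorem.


Rational root theorem: possible roots are ±p/q where:
  p divides the constant term (5): p ∈ {1, 5}
  q divides the leading coefficient (1): q ∈ {1}

All possible rational roots: -5, -1, 1, 5

-5, -1, 1, 5


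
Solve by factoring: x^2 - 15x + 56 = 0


We need two numbers that multiply to 56 and add to -15.
Those numbers are -7 and -8 (since (-7) * (-8) = 56 and (-7) + (-8) = -15).
So x^2 - 15x + 56 = (x - 7)(x - 8) = 0
Setting each factor to zero: x = 7 or x = 8

x = 7, x = 8


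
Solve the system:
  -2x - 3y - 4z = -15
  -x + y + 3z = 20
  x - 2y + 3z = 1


Using Cramer's rule. Expand each determinant along the first row.
D  = (-2)*[1*3 - 3*(-2)] - (-3)*[(-1)*3 - 3*1] + (-4)*[(-1)*(-2) - 1*1]
  = (-2)*(9) - (-3)*(-6) + (-4)*(1) = -40
Dx = (-15)*[1*3 - 3*(-2)] - (-3)*[20*3 - 3*1] + (-4)*[20*(-2) - 1*1]
  = (-15)*(9) - (-3)*(57) + (-4)*(-41) = 200
Dy = (-2)*[20*3 - 3*1] - (-15)*[(-1)*3 - 3*1] + (-4)*[(-1)*1 - 20*1]
  = (-2)*(57) - (-15)*(-6) + (-4)*(-21) = -120
Dz = (-2)*[1*1 - 20*(-2)] - (-3)*[(-1)*1 - 20*1] + (-15)*[(-1)*(-2) - 1*1]
  = (-2)*(41) - (-3)*(-21) + (-15)*(1) = -160
x = Dx/D = 200/-40 = -5, y = Dy/D = -120/-40 = 3, z = Dz/D = -160/-40 = 4
Check eq1: (-2)(-5) + (-3)(3) + (-4)(4) = -15 = -15 ✓
Check eq2: (-1)(-5) + (1)(3) + (3)(4) = 20 = 20 ✓
Check eq3: (1)(-5) + (-2)(3) + (3)(4) = 1 = 1 ✓

x = -5, y = 3, z = 4


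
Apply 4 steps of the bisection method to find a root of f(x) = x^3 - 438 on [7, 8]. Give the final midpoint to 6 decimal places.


f(x) = x^3 - 438
f(7) = -95 < 0
f(8) = 74 > 0

Step 1: midpoint = (7.000000 + 8.000000)/2 = 7.500000
  f(7.500000) = -16.125000
  f(mid) < 0, so root is in [7.500000, 8.000000]

Step 2: midpoint = (7.500000 + 8.000000)/2 = 7.750000
  f(7.750000) = 27.484375
  f(mid) > 0, so root is in [7.500000, 7.750000]

Step 3: midpoint = (7.500000 + 7.750000)/2 = 7.625000
  f(7.625000) = 5.322266
  f(mid) > 0, so root is in [7.500000, 7.625000]

Step 4: midpoint = (7.500000 + 7.625000)/2 = 7.562500
  f(7.562500) = -5.489990
  f(mid) < 0, so root is in [7.562500, 7.625000]

midpoint = 7.562500


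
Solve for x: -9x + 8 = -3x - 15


Starting with: -9x + 8 = -3x - 15
Move all x terms to left: (-9 + 3)x = -15 - 8
Simplify: -6x = -23
Divide both sides by -6: x = 23/6

x = 23/6


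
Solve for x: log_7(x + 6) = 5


Convert to exponential form: x + 6 = 7^5 = 16807
x = 16807 - 6 = 16801
Check: log_7(16801 + 6) = log_7(16807) = log_7(16807) = 5 ✓

x = 16801


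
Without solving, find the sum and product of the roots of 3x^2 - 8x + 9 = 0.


By Vieta's formulas for ax^2 + bx + c = 0:
  Sum of roots = -b/a
  Product of roots = c/a

Here a = 3, b = -8, c = 9
Sum = -(-8)/3 = 8/3
Product = 9/3 = 3

Sum = 8/3, Product = 3


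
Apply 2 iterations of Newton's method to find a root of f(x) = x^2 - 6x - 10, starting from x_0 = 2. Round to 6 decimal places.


Newton's method: x_(n+1) = x_n - f(x_n)/f'(x_n)
f(x) = x^2 - 6x - 10
f'(x) = 2x - 6

Iteration 1:
  f(2.000000) = -18.000000
  f'(2.000000) = -2.000000
  x_1 = 2.000000 - (-18.000000)/(-2.000000) = -7.000000

Iteration 2:
  f(-7.000000) = 81.000000
  f'(-7.000000) = -20.000000
  x_2 = -7.000000 - (81.000000)/(-20.000000) = -2.950000

x_2 = -2.950000


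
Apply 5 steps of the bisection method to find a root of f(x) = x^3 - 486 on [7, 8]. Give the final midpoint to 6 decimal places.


f(x) = x^3 - 486
f(7) = -143 < 0
f(8) = 26 > 0

Step 1: midpoint = (7.000000 + 8.000000)/2 = 7.500000
  f(7.500000) = -64.125000
  f(mid) < 0, so root is in [7.500000, 8.000000]

Step 2: midpoint = (7.500000 + 8.000000)/2 = 7.750000
  f(7.750000) = -20.515625
  f(mid) < 0, so root is in [7.750000, 8.000000]

Step 3: midpoint = (7.750000 + 8.000000)/2 = 7.875000
  f(7.875000) = 2.373047
  f(mid) > 0, so root is in [7.750000, 7.875000]

Step 4: midpoint = (7.750000 + 7.875000)/2 = 7.812500
  f(7.812500) = -9.162842
  f(mid) < 0, so root is in [7.812500, 7.875000]

Step 5: midpoint = (7.812500 + 7.875000)/2 = 7.843750
  f(7.843750) = -3.417877
  f(mid) < 0, so root is in [7.843750, 7.875000]

midpoint = 7.843750


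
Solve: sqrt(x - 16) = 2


Square both sides: x - 16 = 2^2 = 4
x = 4 + 16 = 20
x = 20
Check: sqrt(1*20 - 16) = sqrt(4) = 2 ✓

x = 20


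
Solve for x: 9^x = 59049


Express both sides with the same base.
59049 = 9^5
Since the bases match: x = 5

x = 5


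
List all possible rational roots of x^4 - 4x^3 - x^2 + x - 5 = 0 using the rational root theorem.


Rational root theorem: possible roots are ±p/q where:
  p divides the constant term (-5): p ∈ {1, 5}
  q divides the leading coefficient (1): q ∈ {1}

All possible rational roots: -5, -1, 1, 5

-5, -1, 1, 5


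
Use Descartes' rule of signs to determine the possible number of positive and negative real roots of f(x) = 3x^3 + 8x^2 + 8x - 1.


Descartes' rule of signs:

For positive roots, count sign changes in f(x) = 3x^3 + 8x^2 + 8x - 1:
Signs of coefficients: +, +, +, -
Number of sign changes: 1
Possible positive real roots: 1

For negative roots, examine f(-x) = -3x^3 + 8x^2 - 8x - 1:
Signs of coefficients: -, +, -, -
Number of sign changes: 2
Possible negative real roots: 2, 0

Positive roots: 1; Negative roots: 2 or 0


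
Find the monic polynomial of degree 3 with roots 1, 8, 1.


A monic polynomial with roots 1, 8, 1 is:
p(x) = (x - 1)(x - 8)(x - 1)
After multiplying by (x - 1): x - 1
After multiplying by (x - 8): x^2 - 9x + 8
After multiplying by (x - 1): x^3 - 10x^2 + 17x - 8

x^3 - 10x^2 + 17x - 8


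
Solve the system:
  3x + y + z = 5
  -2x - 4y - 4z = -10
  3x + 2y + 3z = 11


Using Cramer's rule. Expand each determinant along the first row.
D  = 3*[(-4)*3 - (-4)*2] - 1*[(-2)*3 - (-4)*3] + 1*[(-2)*2 - (-4)*3]
  = 3*(-4) - 1*(6) + 1*(8) = -10
Dx = 5*[(-4)*3 - (-4)*2] - 1*[(-10)*3 - (-4)*11] + 1*[(-10)*2 - (-4)*11]
  = 5*(-4) - 1*(14) + 1*(24) = -10
Dy = 3*[(-10)*3 - (-4)*11] - 5*[(-2)*3 - (-4)*3] + 1*[(-2)*11 - (-10)*3]
  = 3*(14) - 5*(6) + 1*(8) = 20
Dz = 3*[(-4)*11 - (-10)*2] - 1*[(-2)*11 - (-10)*3] + 5*[(-2)*2 - (-4)*3]
  = 3*(-24) - 1*(8) + 5*(8) = -40
x = Dx/D = -10/-10 = 1, y = Dy/D = 20/-10 = -2, z = Dz/D = -40/-10 = 4
Check eq1: (3)(1) + (1)(-2) + (1)(4) = 5 = 5 ✓
Check eq2: (-2)(1) + (-4)(-2) + (-4)(4) = -10 = -10 ✓
Check eq3: (3)(1) + (2)(-2) + (3)(4) = 11 = 11 ✓

x = 1, y = -2, z = 4


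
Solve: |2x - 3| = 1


An absolute value equation |expr| = 1 gives two cases:
Case 1: 2x - 3 = 1
  2x = 4, so x = 2
Case 2: 2x - 3 = -1
  2x = 2, so x = 1

x = 1, x = 2


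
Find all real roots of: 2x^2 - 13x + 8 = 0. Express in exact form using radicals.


Using the quadratic formula: x = (-b ± sqrt(b^2 - 4ac)) / (2a)
Here a = 2, b = -13, c = 8
Discriminant = b^2 - 4ac = (-13)^2 - 4(2)(8) = 169 - 64 = 105
Since discriminant = 105 > 0, there are two real roots.
x = (13 ± sqrt(105)) / 4
Numerically: x ≈ 5.8117 or x ≈ 0.6883

x = (13 + sqrt(105)) / 4 or x = (13 - sqrt(105)) / 4


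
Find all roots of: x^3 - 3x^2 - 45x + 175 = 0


Let p(x) = x^3 - 3x^2 - 45x + 175. By the rational root theorem (leading coefficient 1), any rational root is an integer divisor of 175: try ±1, ±2, ... in turn.
Test x = 1: value = 128 ≠ 0.
Test x = -1: value = 216 ≠ 0.
Test x = 5: value = 0 ✓, so (x - 5) is a factor.
Synthetic division by (x - 5): bring down 1; 1(5) - 3 = 2; 2(5) - 45 = -35; (-35)(5) + 175 = 0 → quotient x^2 + 2x - 35, remainder 0.
Solve the quadratic x^2 + 2x - 35 = 0: discriminant = 2^2 - 4(1)(-35) = 4 + 140 = 144.
sqrt(144) = 12, so x = (-2 ± 12)/2: x = 5 or x = -7.
Collecting all roots found:

x = -7, x = 5 (multiplicity 2)


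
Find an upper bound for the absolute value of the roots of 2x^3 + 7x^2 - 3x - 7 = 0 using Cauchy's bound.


Cauchy's bound: all roots r satisfy |r| <= 1 + max(|a_i/a_n|) for i = 0,...,n-1
where a_n is the leading coefficient.

Coefficients: [2, 7, -3, -7]
Leading coefficient a_n = 2
Ratios |a_i/a_n|: 7/2, 3/2, 7/2
Maximum ratio: 7/2
Cauchy's bound: |r| <= 1 + 7/2 = 9/2

Upper bound = 9/2


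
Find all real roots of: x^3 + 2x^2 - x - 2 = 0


Let p(x) = x^3 + 2x^2 - x - 2. By the rational root theorem (leading coefficient 1), any rational root is an integer divisor of 2: try ±1, ±2, ... in turn.
Test x = 1: value = 0 ✓, so (x - 1) is a factor.
Synthetic division by (x - 1): bring down 1; 1(1) + 2 = 3; 3(1) - 1 = 2; 2(1) - 2 = 0 → quotient x^2 + 3x + 2, remainder 0.
Solve the quadratic x^2 + 3x + 2 = 0: discriminant = 3^2 - 4(1)(2) = 9 - 8 = 1.
sqrt(1) = 1, so x = (-3 ± 1)/2: x = -1 or x = -2.

x = -2, x = -1, x = 1


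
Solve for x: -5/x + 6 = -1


Subtract 6 from both sides: -5/x = -7
Multiply both sides by x: -5 = -7 * x
Divide by -7: x = 5/7

x = 5/7


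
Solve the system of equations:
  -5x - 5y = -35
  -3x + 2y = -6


Using Cramer's rule:
Determinant D = (-5)(2) - (-3)(-5) = -10 - 15 = -25
Dx = (-35)(2) - (-6)(-5) = -70 - 30 = -100
Dy = (-5)(-6) - (-3)(-35) = 30 - 105 = -75
x = Dx/D = -100/-25 = 4
y = Dy/D = -75/-25 = 3

x = 4, y = 3


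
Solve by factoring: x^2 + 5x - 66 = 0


We need two numbers that multiply to -66 and add to 5.
Those numbers are -6 and 11 (since (-6) * 11 = -66 and (-6) + 11 = 5).
So x^2 + 5x - 66 = (x - 6)(x + 11) = 0
Setting each factor to zero: x = 6 or x = -11

x = -11, x = 6


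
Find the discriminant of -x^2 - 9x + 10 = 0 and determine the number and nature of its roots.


For ax^2 + bx + c = 0, discriminant D = b^2 - 4ac
Here a = -1, b = -9, c = 10
D = (-9)^2 - 4(-1)(10) = 81 + 40 = 121

D = 121 > 0 and is a perfect square (sqrt = 11)
The equation has 2 distinct real rational roots.

Discriminant = 121, 2 distinct real rational roots


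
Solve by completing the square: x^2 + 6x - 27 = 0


Start: x^2 + 6x - 27 = 0
Move constant: x^2 + 6x = 27
Half of 6 is 3, squared is 9
Add 9 to both sides: x^2 + 6x + 9 = 36
(x + 3)^2 = 36
x + 3 = ±6
x = -3 + 6 = 3 or x = -3 - 6 = -9

x = -9, x = 3


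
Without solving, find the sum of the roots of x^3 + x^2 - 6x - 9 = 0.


By Vieta's formulas for x^3 + bx^2 + cx + d = 0:
  r1 + r2 + r3 = -b/a = -1
  r1*r2 + r1*r3 + r2*r3 = c/a = -6
  r1*r2*r3 = -d/a = 9


Sum = -1


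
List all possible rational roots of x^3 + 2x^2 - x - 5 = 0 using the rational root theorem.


Rational root theorem: possible roots are ±p/q where:
  p divides the constant term (-5): p ∈ {1, 5}
  q divides the leading coefficient (1): q ∈ {1}

All possible rational roots: -5, -1, 1, 5

-5, -1, 1, 5


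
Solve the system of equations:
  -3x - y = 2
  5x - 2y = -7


Using Cramer's rule:
Determinant D = (-3)(-2) - (5)(-1) = 6 + 5 = 11
Dx = (2)(-2) - (-7)(-1) = -4 - 7 = -11
Dy = (-3)(-7) - (5)(2) = 21 - 10 = 11
x = Dx/D = -11/11 = -1
y = Dy/D = 11/11 = 1

x = -1, y = 1


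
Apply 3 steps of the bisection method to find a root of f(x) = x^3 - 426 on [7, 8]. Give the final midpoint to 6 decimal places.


f(x) = x^3 - 426
f(7) = -83 < 0
f(8) = 86 > 0

Step 1: midpoint = (7.000000 + 8.000000)/2 = 7.500000
  f(7.500000) = -4.125000
  f(mid) < 0, so root is in [7.500000, 8.000000]

Step 2: midpoint = (7.500000 + 8.000000)/2 = 7.750000
  f(7.750000) = 39.484375
  f(mid) > 0, so root is in [7.500000, 7.750000]

Step 3: midpoint = (7.500000 + 7.750000)/2 = 7.625000
  f(7.625000) = 17.322266
  f(mid) > 0, so root is in [7.500000, 7.625000]

midpoint = 7.625000


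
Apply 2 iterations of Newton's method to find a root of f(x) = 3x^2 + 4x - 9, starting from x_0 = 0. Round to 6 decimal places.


Newton's method: x_(n+1) = x_n - f(x_n)/f'(x_n)
f(x) = 3x^2 + 4x - 9
f'(x) = 6x + 4

Iteration 1:
  f(0.000000) = -9.000000
  f'(0.000000) = 4.000000
  x_1 = 0.000000 - (-9.000000)/(4.000000) = 2.250000

Iteration 2:
  f(2.250000) = 15.187500
  f'(2.250000) = 17.500000
  x_2 = 2.250000 - (15.187500)/(17.500000) = 1.382143

x_2 = 1.382143


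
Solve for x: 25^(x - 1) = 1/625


Express both sides with the same base.
1/625 = 25^(-2)
Since the bases match, equate exponents: x - 1 = -2
So x = -2 - (-1) = -1

x = -1


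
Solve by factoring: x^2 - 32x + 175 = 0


We need two numbers that multiply to 175 and add to -32.
Those numbers are -25 and -7 (since (-25) * (-7) = 175 and (-25) + (-7) = -32).
So x^2 - 32x + 175 = (x - 25)(x - 7) = 0
Setting each factor to zero: x = 25 or x = 7

x = 7, x = 25


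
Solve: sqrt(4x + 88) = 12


Square both sides: 4x + 88 = 12^2 = 144
4x = 144 - 88 = 56
x = 14
Check: sqrt(4*14 + 88) = sqrt(144) = 12 ✓

x = 14


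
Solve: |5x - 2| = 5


An absolute value equation |expr| = 5 gives two cases:
Case 1: 5x - 2 = 5
  5x = 7, so x = 7/5
Case 2: 5x - 2 = -5
  5x = -3, so x = -3/5

x = -3/5, x = 7/5


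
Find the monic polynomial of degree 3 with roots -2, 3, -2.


A monic polynomial with roots -2, 3, -2 is:
p(x) = (x + 2)(x - 3)(x + 2)
After multiplying by (x + 2): x + 2
After multiplying by (x - 3): x^2 - x - 6
After multiplying by (x + 2): x^3 + x^2 - 8x - 12

x^3 + x^2 - 8x - 12


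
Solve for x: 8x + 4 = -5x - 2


Starting with: 8x + 4 = -5x - 2
Move all x terms to left: (8 + 5)x = -2 - 4
Simplify: 13x = -6
Divide both sides by 13: x = -6/13

x = -6/13


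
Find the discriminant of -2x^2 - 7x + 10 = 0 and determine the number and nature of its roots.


For ax^2 + bx + c = 0, discriminant D = b^2 - 4ac
Here a = -2, b = -7, c = 10
D = (-7)^2 - 4(-2)(10) = 49 + 80 = 129

D = 129 > 0 but not a perfect square
The equation has 2 distinct real irrational roots.

Discriminant = 129, 2 distinct real irrational roots


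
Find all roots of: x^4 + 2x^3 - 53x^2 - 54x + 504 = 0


Let p(x) = x^4 + 2x^3 - 53x^2 - 54x + 504. By the rational root theorem (leading coefficient 1), any rational root is an integer divisor of 504: try ±1, ±2, ... in turn.
Test x = 1: value = 400 ≠ 0.
Test x = -1: value = 504 ≠ 0.
Test x = 2: value = 216 ≠ 0.
Test x = -2: value = 400 ≠ 0.
Test x = 3: value = 0 ✓, so (x - 3) is a factor.
Synthetic division by (x - 3): bring down 1; 1(3) + 2 = 5; 5(3) - 53 = -38; (-38)(3) - 54 = -168; (-168)(3) + 504 = 0 → quotient x^3 + 5x^2 - 38x - 168, remainder 0.
Continue with the quotient x^3 + 5x^2 - 38x - 168 (candidates must divide 168; re-test x = 3 first in case it repeats).
Test x = 3: value = -210 ≠ 0.
Test x = -3: value = -36 ≠ 0.
Test x = 4: value = -176 ≠ 0.
Test x = -4: value = 0 ✓, so (x + 4) is a factor.
Synthetic division by (x + 4): bring down 1; 1(-4) + 5 = 1; 1(-4) - 38 = -42; (-42)(-4) - 168 = 0 → quotient x^2 + x - 42, remainder 0.
Solve the quadratic x^2 + x - 42 = 0: discriminant = 1^2 - 4(1)(-42) = 1 + 168 = 169.
sqrt(169) = 13, so x = (-1 ± 13)/2: x = 6 or x = -7.
Collecting all roots found:

x = -7, x = -4, x = 3, x = 6


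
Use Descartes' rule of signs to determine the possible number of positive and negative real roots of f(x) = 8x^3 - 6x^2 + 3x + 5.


Descartes' rule of signs:

For positive roots, count sign changes in f(x) = 8x^3 - 6x^2 + 3x + 5:
Signs of coefficients: +, -, +, +
Number of sign changes: 2
Possible positive real roots: 2, 0

For negative roots, examine f(-x) = -8x^3 - 6x^2 - 3x + 5:
Signs of coefficients: -, -, -, +
Number of sign changes: 1
Possible negative real roots: 1

Positive roots: 2 or 0; Negative roots: 1


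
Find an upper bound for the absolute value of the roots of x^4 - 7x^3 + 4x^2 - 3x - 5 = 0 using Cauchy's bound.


Cauchy's bound: all roots r satisfy |r| <= 1 + max(|a_i/a_n|) for i = 0,...,n-1
where a_n is the leading coefficient.

Coefficients: [1, -7, 4, -3, -5]
Leading coefficient a_n = 1
Ratios |a_i/a_n|: 7, 4, 3, 5
Maximum ratio: 7
Cauchy's bound: |r| <= 1 + 7 = 8

Upper bound = 8


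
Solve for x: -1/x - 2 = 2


Subtract -2 from both sides: -1/x = 4
Multiply both sides by x: -1 = 4 * x
Divide by 4: x = -1/4

x = -1/4


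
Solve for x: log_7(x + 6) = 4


Convert to exponential form: x + 6 = 7^4 = 2401
x = 2401 - 6 = 2395
Check: log_7(2395 + 6) = log_7(2401) = log_7(2401) = 4 ✓

x = 2395


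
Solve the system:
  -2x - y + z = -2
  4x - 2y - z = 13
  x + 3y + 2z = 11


Using Cramer's rule. Expand each determinant along the first row.
D  = (-2)*[(-2)*2 - (-1)*3] - (-1)*[4*2 - (-1)*1] + 1*[4*3 - (-2)*1]
  = (-2)*(-1) - (-1)*(9) + 1*(14) = 25
Dx = (-2)*[(-2)*2 - (-1)*3] - (-1)*[13*2 - (-1)*11] + 1*[13*3 - (-2)*11]
  = (-2)*(-1) - (-1)*(37) + 1*(61) = 100
Dy = (-2)*[13*2 - (-1)*11] - (-2)*[4*2 - (-1)*1] + 1*[4*11 - 13*1]
  = (-2)*(37) - (-2)*(9) + 1*(31) = -25
Dz = (-2)*[(-2)*11 - 13*3] - (-1)*[4*11 - 13*1] + (-2)*[4*3 - (-2)*1]
  = (-2)*(-61) - (-1)*(31) + (-2)*(14) = 125
x = Dx/D = 100/25 = 4, y = Dy/D = -25/25 = -1, z = Dz/D = 125/25 = 5
Check eq1: (-2)(4) + (-1)(-1) + (1)(5) = -2 = -2 ✓
Check eq2: (4)(4) + (-2)(-1) + (-1)(5) = 13 = 13 ✓
Check eq3: (1)(4) + (3)(-1) + (2)(5) = 11 = 11 ✓

x = 4, y = -1, z = 5


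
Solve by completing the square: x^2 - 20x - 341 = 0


Start: x^2 - 20x - 341 = 0
Move constant: x^2 - 20x = 341
Half of -20 is -10, squared is 100
Add 100 to both sides: x^2 - 20x + 100 = 441
(x - 10)^2 = 441
x - 10 = ±21
x = 10 + 21 = 31 or x = 10 - 21 = -11

x = -11, x = 31


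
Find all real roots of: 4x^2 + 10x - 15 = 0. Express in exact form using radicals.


Using the quadratic formula: x = (-b ± sqrt(b^2 - 4ac)) / (2a)
Here a = 4, b = 10, c = -15
Discriminant = b^2 - 4ac = 10^2 - 4(4)(-15) = 100 + 240 = 340
Since discriminant = 340 > 0, there are two real roots.
x = (-10 ± 2*sqrt(85)) / 8
Simplifying: x = (-5 ± sqrt(85)) / 4
Numerically: x ≈ 1.0549 or x ≈ -3.5549

x = (-5 + sqrt(85)) / 4 or x = (-5 - sqrt(85)) / 4


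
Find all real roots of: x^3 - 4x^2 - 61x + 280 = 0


Let p(x) = x^3 - 4x^2 - 61x + 280. By the rational root theorem (leading coefficient 1), any rational root is an integer divisor of 280: try ±1, ±2, ... in turn.
Test x = 1: value = 216 ≠ 0.
Test x = -1: value = 336 ≠ 0.
Test x = 2: value = 150 ≠ 0.
Test x = -2: value = 378 ≠ 0.
Test x = 4: value = 36 ≠ 0.
Test x = -4: value = 396 ≠ 0.
Test x = 5: value = 0 ✓, so (x - 5) is a factor.
Synthetic division by (x - 5): bring down 1; 1(5) - 4 = 1; 1(5) - 61 = -56; (-56)(5) + 280 = 0 → quotient x^2 + x - 56, remainder 0.
Solve the quadratic x^2 + x - 56 = 0: discriminant = 1^2 - 4(1)(-56) = 1 + 224 = 225.
sqrt(225) = 15, so x = (-1 ± 15)/2: x = 7 or x = -8.

x = -8, x = 5, x = 7


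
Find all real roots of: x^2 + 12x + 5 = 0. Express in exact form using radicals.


Using the quadratic formula: x = (-b ± sqrt(b^2 - 4ac)) / (2a)
Here a = 1, b = 12, c = 5
Discriminant = b^2 - 4ac = 12^2 - 4(1)(5) = 144 - 20 = 124
Since discriminant = 124 > 0, there are two real roots.
x = (-12 ± 2*sqrt(31)) / 2
Simplifying: x = -6 ± sqrt(31)
Numerically: x ≈ -0.4322 or x ≈ -11.5678

x = -6 + sqrt(31) or x = -6 - sqrt(31)


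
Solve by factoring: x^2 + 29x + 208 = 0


We need two numbers that multiply to 208 and add to 29.
Those numbers are 13 and 16 (since 13 * 16 = 208 and 13 + 16 = 29).
So x^2 + 29x + 208 = (x + 13)(x + 16) = 0
Setting each factor to zero: x = -13 or x = -16

x = -16, x = -13


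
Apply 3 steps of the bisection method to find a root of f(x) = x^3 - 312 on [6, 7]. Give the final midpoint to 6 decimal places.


f(x) = x^3 - 312
f(6) = -96 < 0
f(7) = 31 > 0

Step 1: midpoint = (6.000000 + 7.000000)/2 = 6.500000
  f(6.500000) = -37.375000
  f(mid) < 0, so root is in [6.500000, 7.000000]

Step 2: midpoint = (6.500000 + 7.000000)/2 = 6.750000
  f(6.750000) = -4.453125
  f(mid) < 0, so root is in [6.750000, 7.000000]

Step 3: midpoint = (6.750000 + 7.000000)/2 = 6.875000
  f(6.875000) = 12.951172
  f(mid) > 0, so root is in [6.750000, 6.875000]

midpoint = 6.875000


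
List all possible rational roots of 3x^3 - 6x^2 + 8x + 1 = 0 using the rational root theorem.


Rational root theorem: possible roots are ±p/q where:
  p divides the constant term (1): p ∈ {1}
  q divides the leading coefficient (3): q ∈ {1, 3}

All possible rational roots: -1, -1/3, 1/3, 1

-1, -1/3, 1/3, 1


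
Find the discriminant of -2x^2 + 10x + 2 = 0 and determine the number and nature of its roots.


For ax^2 + bx + c = 0, discriminant D = b^2 - 4ac
Here a = -2, b = 10, c = 2
D = (10)^2 - 4(-2)(2) = 100 + 16 = 116

D = 116 > 0 but not a perfect square
The equation has 2 distinct real irrational roots.

Discriminant = 116, 2 distinct real irrational roots


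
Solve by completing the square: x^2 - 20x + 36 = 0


Start: x^2 - 20x + 36 = 0
Move constant: x^2 - 20x = -36
Half of -20 is -10, squared is 100
Add 100 to both sides: x^2 - 20x + 100 = 64
(x - 10)^2 = 64
x - 10 = ±8
x = 10 + 8 = 18 or x = 10 - 8 = 2

x = 2, x = 18


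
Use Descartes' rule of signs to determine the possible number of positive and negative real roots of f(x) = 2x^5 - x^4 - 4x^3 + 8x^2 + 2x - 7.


Descartes' rule of signs:

For positive roots, count sign changes in f(x) = 2x^5 - x^4 - 4x^3 + 8x^2 + 2x - 7:
Signs of coefficients: +, -, -, +, +, -
Number of sign changes: 3
Possible positive real roots: 3, 1

For negative roots, examine f(-x) = -2x^5 - x^4 + 4x^3 + 8x^2 - 2x - 7:
Signs of coefficients: -, -, +, +, -, -
Number of sign changes: 2
Possible negative real roots: 2, 0

Positive roots: 3 or 1; Negative roots: 2 or 0


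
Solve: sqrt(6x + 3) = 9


Square both sides: 6x + 3 = 9^2 = 81
6x = 81 - 3 = 78
x = 13
Check: sqrt(6*13 + 3) = sqrt(81) = 9 ✓

x = 13


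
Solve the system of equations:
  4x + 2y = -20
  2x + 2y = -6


Using Cramer's rule:
Determinant D = (4)(2) - (2)(2) = 8 - 4 = 4
Dx = (-20)(2) - (-6)(2) = -40 + 12 = -28
Dy = (4)(-6) - (2)(-20) = -24 + 40 = 16
x = Dx/D = -28/4 = -7
y = Dy/D = 16/4 = 4

x = -7, y = 4


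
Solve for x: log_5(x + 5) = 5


Convert to exponential form: x + 5 = 5^5 = 3125
x = 3125 - 5 = 3120
Check: log_5(3120 + 5) = log_5(3125) = log_5(3125) = 5 ✓

x = 3120


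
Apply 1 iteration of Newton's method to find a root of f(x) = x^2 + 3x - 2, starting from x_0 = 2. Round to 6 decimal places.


Newton's method: x_(n+1) = x_n - f(x_n)/f'(x_n)
f(x) = x^2 + 3x - 2
f'(x) = 2x + 3

Iteration 1:
  f(2.000000) = 8.000000
  f'(2.000000) = 7.000000
  x_1 = 2.000000 - (8.000000)/(7.000000) = 0.857143

x_1 = 0.857143


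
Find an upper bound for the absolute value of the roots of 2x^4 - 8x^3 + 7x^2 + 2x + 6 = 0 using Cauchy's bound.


Cauchy's bound: all roots r satisfy |r| <= 1 + max(|a_i/a_n|) for i = 0,...,n-1
where a_n is the leading coefficient.

Coefficients: [2, -8, 7, 2, 6]
Leading coefficient a_n = 2
Ratios |a_i/a_n|: 4, 7/2, 1, 3
Maximum ratio: 4
Cauchy's bound: |r| <= 1 + 4 = 5

Upper bound = 5


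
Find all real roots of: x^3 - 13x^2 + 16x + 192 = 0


Let p(x) = x^3 - 13x^2 + 16x + 192. By the rational root theorem (leading coefficient 1), any rational root is an integer divisor of 192: try ±1, ±2, ... in turn.
Test x = 1: value = 196 ≠ 0.
Test x = -1: value = 162 ≠ 0.
Test x = 2: value = 180 ≠ 0.
Test x = -2: value = 100 ≠ 0.
Test x = 3: value = 150 ≠ 0.
Test x = -3: value = 0 ✓, so (x + 3) is a factor.
Synthetic division by (x + 3): bring down 1; 1(-3) - 13 = -16; (-16)(-3) + 16 = 64; 64(-3) + 192 = 0 → quotient x^2 - 16x + 64, remainder 0.
Solve the quadratic x^2 - 16x + 64 = 0: discriminant = (-16)^2 - 4(1)(64) = 256 - 256 = 0.
Discriminant = 0, so a double root: x = 16/2 = 8.

x = -3, x = 8 (multiplicity 2)
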